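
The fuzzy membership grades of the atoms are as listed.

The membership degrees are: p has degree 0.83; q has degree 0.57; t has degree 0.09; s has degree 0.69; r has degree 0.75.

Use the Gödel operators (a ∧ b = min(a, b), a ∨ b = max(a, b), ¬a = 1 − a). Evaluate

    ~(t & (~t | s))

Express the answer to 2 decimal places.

~t = 1 − 0.09 = 0.91
~t | s = max(a, b) on (0.91, 0.69) = 0.91
t & (~t | s) = min(a, b) on (0.09, 0.91) = 0.09
~(t & (~t | s)) = 1 − 0.09 = 0.91

0.91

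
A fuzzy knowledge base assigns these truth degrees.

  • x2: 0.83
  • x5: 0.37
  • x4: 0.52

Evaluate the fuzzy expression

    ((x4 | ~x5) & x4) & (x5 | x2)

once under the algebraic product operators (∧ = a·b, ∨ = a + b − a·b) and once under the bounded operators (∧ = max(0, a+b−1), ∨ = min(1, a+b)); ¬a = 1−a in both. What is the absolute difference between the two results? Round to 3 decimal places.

0.138

Under algebraic product:
  ~x5 = 1 − 0.3700 = 0.6300
  x4 | ~x5 = a + b − a·b on (0.5200, 0.6300) = 0.8224
  (x4 | ~x5) & x4 = a·b on (0.8224, 0.5200) = 0.4276
  x5 | x2 = a + b − a·b on (0.3700, 0.8300) = 0.8929
  ((x4 | ~x5) & x4) & (x5 | x2) = a·b on (0.4276, 0.8929) = 0.3818
  → value = 0.3818
Under bounded:
  ~x5 = 1 − 0.37 = 0.63
  x4 | ~x5 = min(1, a+b) on (0.52, 0.63) = 1.00
  (x4 | ~x5) & x4 = max(0, a+b−1) on (1.00, 0.52) = 0.52
  x5 | x2 = min(1, a+b) on (0.37, 0.83) = 1.00
  ((x4 | ~x5) & x4) & (x5 | x2) = max(0, a+b−1) on (0.52, 1.00) = 0.52
  → value = 0.5200
|0.3818 − 0.5200| = 0.138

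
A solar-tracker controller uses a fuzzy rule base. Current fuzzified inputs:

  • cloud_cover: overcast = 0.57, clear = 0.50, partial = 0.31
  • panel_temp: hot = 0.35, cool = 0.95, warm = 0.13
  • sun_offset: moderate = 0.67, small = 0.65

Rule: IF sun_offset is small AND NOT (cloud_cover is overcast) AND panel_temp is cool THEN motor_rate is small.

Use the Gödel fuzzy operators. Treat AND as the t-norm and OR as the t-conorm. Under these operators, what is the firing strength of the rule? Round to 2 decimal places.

0.43

firing strength: small=0.65, ¬overcast=1−0.57=0.43, cool=0.95; AND[min(a, b)] → w = 0.43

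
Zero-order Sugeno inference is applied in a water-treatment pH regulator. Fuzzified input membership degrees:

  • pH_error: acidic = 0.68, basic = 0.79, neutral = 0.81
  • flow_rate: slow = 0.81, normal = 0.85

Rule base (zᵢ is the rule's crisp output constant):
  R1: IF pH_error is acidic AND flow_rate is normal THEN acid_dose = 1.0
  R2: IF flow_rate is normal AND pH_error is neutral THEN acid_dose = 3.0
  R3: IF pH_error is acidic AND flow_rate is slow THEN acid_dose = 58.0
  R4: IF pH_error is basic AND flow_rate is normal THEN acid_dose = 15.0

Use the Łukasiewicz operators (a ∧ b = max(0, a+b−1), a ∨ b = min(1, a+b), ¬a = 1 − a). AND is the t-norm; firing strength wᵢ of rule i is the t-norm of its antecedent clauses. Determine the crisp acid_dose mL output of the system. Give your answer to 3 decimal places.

R1 (z=1.0): acidic=0.68, normal=0.85; AND[max(0, a+b−1)] → w = 0.53
R2 (z=3.0): normal=0.85, neutral=0.81; AND[max(0, a+b−1)] → w = 0.66
R3 (z=58.0): acidic=0.68, slow=0.81; AND[max(0, a+b−1)] → w = 0.49
R4 (z=15.0): basic=0.79, normal=0.85; AND[max(0, a+b−1)] → w = 0.64
Weighted average = (0.53·1.0 + 0.66·3.0 + 0.49·58.0 + 0.64·15.0) / (0.53 + 0.66 + 0.49 + 0.64)
  = 40.5300 / 2.3200 = 17.470

17.470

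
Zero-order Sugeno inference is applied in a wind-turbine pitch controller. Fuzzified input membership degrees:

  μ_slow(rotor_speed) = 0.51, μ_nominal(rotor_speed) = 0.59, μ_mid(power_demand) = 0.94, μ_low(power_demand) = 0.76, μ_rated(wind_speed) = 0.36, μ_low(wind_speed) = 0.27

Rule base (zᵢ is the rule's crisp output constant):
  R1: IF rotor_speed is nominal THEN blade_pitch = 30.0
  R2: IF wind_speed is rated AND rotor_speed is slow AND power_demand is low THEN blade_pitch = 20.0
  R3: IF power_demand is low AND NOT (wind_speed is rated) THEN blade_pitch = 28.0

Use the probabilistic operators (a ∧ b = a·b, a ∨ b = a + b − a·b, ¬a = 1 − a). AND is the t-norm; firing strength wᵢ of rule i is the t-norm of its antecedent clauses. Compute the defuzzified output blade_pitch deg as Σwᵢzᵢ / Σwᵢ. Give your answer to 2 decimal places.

R1 (z=30.0): nominal=0.59 → w = 0.5900
R2 (z=20.0): rated=0.36, slow=0.51, low=0.76; AND[a·b] → w = 0.1395
R3 (z=28.0): low=0.76, ¬rated=1−0.36=0.64; AND[a·b] → w = 0.4864
Weighted average = (0.5900·30.0 + 0.1395·20.0 + 0.4864·28.0) / (0.5900 + 0.1395 + 0.4864)
  = 34.1099 / 1.2159 = 28.05

28.05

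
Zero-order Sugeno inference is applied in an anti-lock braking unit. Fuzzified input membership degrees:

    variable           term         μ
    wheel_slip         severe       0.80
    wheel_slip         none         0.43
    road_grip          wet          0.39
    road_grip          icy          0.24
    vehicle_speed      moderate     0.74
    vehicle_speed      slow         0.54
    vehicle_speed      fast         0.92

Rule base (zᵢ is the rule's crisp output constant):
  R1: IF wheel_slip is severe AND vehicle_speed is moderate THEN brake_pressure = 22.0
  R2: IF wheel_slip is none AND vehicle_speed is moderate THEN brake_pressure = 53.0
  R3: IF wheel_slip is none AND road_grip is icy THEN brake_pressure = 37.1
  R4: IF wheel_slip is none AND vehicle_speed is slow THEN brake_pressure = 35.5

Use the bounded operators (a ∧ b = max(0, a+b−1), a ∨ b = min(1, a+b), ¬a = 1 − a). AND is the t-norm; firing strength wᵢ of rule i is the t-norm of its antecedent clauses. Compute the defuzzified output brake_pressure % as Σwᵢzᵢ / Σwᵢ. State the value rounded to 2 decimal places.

29.42

R1 (z=22.0): severe=0.80, moderate=0.74; AND[max(0, a+b−1)] → w = 0.54
R2 (z=53.0): none=0.43, moderate=0.74; AND[max(0, a+b−1)] → w = 0.17
R3 (z=37.1): none=0.43, icy=0.24; AND[max(0, a+b−1)] → w = 0.00
R4 (z=35.5): none=0.43, slow=0.54; AND[max(0, a+b−1)] → w = 0.00
Weighted average = (0.54·22.0 + 0.17·53.0 + 0.00·37.1 + 0.00·35.5) / (0.54 + 0.17 + 0.00 + 0.00)
  = 20.8900 / 0.7100 = 29.42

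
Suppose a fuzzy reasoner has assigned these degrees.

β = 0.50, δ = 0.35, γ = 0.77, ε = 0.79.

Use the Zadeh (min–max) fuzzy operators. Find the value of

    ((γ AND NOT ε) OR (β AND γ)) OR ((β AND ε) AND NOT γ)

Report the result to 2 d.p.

NOT ε = 1 − 0.79 = 0.21
γ AND NOT ε = min(a, b) on (0.77, 0.21) = 0.21
β AND γ = min(a, b) on (0.50, 0.77) = 0.50
(γ AND NOT ε) OR (β AND γ) = max(a, b) on (0.21, 0.50) = 0.50
β AND ε = min(a, b) on (0.50, 0.79) = 0.50
NOT γ = 1 − 0.77 = 0.23
(β AND ε) AND NOT γ = min(a, b) on (0.50, 0.23) = 0.23
((γ AND NOT ε) OR (β AND γ)) OR ((β AND ε) AND NOT γ) = max(a, b) on (0.50, 0.23) = 0.50

0.50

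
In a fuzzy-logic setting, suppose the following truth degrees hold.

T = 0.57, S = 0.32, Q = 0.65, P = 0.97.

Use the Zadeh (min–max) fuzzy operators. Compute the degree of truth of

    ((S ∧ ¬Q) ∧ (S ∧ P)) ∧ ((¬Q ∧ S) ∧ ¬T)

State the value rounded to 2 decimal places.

0.32

¬Q = 1 − 0.65 = 0.35
S ∧ ¬Q = min(a, b) on (0.32, 0.35) = 0.32
S ∧ P = min(a, b) on (0.32, 0.97) = 0.32
(S ∧ ¬Q) ∧ (S ∧ P) = min(a, b) on (0.32, 0.32) = 0.32
¬Q = 1 − 0.65 = 0.35
¬Q ∧ S = min(a, b) on (0.35, 0.32) = 0.32
¬T = 1 − 0.57 = 0.43
(¬Q ∧ S) ∧ ¬T = min(a, b) on (0.32, 0.43) = 0.32
((S ∧ ¬Q) ∧ (S ∧ P)) ∧ ((¬Q ∧ S) ∧ ¬T) = min(a, b) on (0.32, 0.32) = 0.32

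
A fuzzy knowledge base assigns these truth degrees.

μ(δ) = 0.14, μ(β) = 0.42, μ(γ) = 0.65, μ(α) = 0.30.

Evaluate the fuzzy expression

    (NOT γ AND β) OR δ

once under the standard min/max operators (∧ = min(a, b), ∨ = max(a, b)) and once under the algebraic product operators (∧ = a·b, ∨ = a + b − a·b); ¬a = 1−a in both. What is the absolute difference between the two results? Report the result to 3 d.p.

Under standard min/max:
  NOT γ = 1 − 0.65 = 0.35
  NOT γ AND β = min(a, b) on (0.35, 0.42) = 0.35
  (NOT γ AND β) OR δ = max(a, b) on (0.35, 0.14) = 0.35
  → value = 0.3500
Under algebraic product:
  NOT γ = 1 − 0.6500 = 0.3500
  NOT γ AND β = a·b on (0.3500, 0.4200) = 0.1470
  (NOT γ AND β) OR δ = a + b − a·b on (0.1470, 0.1400) = 0.2664
  → value = 0.2664
|0.3500 − 0.2664| = 0.084

0.084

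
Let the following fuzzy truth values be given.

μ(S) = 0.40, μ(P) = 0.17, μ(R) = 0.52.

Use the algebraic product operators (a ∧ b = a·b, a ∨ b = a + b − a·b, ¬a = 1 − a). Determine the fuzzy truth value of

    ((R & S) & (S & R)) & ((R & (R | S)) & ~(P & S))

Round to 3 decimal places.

R & S = a·b on (0.5200, 0.4000) = 0.2080
S & R = a·b on (0.4000, 0.5200) = 0.2080
(R & S) & (S & R) = a·b on (0.2080, 0.2080) = 0.0433
R | S = a + b − a·b on (0.5200, 0.4000) = 0.7120
R & (R | S) = a·b on (0.5200, 0.7120) = 0.3702
P & S = a·b on (0.1700, 0.4000) = 0.0680
~(P & S) = 1 − 0.0680 = 0.9320
(R & (R | S)) & ~(P & S) = a·b on (0.3702, 0.9320) = 0.3451
((R & S) & (S & R)) & ((R & (R | S)) & ~(P & S)) = a·b on (0.0433, 0.3451) = 0.0149

0.015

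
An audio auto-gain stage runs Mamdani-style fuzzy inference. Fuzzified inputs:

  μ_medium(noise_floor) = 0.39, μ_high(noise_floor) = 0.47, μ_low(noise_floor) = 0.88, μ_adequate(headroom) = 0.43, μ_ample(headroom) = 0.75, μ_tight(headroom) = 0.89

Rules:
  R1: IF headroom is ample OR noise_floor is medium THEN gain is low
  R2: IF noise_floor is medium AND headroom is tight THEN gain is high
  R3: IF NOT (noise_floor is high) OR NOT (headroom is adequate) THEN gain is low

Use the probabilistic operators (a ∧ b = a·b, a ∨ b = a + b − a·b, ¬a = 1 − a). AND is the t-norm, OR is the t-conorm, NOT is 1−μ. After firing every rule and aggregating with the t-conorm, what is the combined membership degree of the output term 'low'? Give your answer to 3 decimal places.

0.969

R1: ample=0.75, medium=0.39; OR[a + b − a·b] → w = 0.8475
R2: medium=0.39, tight=0.89; AND[a·b] → w = 0.3471
R3: ¬high=1−0.47=0.53, ¬adequate=1−0.43=0.57; OR[a + b − a·b] → w = 0.7979
Rules with consequent 'low': {R1, R3} → strengths 0.8475, 0.7979
Aggregate via t-conorm [a + b − a·b]: 0.9692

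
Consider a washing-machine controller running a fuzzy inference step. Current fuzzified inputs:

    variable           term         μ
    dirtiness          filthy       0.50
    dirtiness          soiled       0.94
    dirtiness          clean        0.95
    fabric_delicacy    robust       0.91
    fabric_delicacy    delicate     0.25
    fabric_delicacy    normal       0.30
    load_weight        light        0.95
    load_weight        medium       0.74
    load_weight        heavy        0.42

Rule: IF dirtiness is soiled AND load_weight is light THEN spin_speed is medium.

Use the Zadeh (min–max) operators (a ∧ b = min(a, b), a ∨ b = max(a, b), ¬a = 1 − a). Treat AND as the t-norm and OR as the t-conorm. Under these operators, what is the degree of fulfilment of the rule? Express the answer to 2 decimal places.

firing strength: soiled=0.94, light=0.95; AND[min(a, b)] → w = 0.94

0.94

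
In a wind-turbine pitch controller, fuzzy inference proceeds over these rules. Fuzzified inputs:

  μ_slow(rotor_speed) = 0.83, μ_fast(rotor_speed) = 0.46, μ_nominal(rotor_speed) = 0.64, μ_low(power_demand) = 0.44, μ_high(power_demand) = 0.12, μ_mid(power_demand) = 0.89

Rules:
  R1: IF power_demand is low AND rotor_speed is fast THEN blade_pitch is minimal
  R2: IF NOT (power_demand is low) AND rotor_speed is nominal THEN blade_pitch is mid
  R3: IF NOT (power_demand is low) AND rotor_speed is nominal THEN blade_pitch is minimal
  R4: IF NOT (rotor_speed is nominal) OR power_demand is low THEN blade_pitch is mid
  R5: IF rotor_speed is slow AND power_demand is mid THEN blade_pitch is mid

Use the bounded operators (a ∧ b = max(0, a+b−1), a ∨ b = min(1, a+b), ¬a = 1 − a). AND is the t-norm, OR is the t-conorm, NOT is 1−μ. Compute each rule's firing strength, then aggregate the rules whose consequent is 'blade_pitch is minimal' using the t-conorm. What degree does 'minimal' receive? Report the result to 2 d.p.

0.20

R1: low=0.44, fast=0.46; AND[max(0, a+b−1)] → w = 0.00
R2: ¬low=1−0.44=0.56, nominal=0.64; AND[max(0, a+b−1)] → w = 0.20
R3: ¬low=1−0.44=0.56, nominal=0.64; AND[max(0, a+b−1)] → w = 0.20
R4: ¬nominal=1−0.64=0.36, low=0.44; OR[min(1, a+b)] → w = 0.80
R5: slow=0.83, mid=0.89; AND[max(0, a+b−1)] → w = 0.72
Rules with consequent 'minimal': {R1, R3} → strengths 0.00, 0.20
Aggregate via t-conorm [min(1, a+b)]: 0.20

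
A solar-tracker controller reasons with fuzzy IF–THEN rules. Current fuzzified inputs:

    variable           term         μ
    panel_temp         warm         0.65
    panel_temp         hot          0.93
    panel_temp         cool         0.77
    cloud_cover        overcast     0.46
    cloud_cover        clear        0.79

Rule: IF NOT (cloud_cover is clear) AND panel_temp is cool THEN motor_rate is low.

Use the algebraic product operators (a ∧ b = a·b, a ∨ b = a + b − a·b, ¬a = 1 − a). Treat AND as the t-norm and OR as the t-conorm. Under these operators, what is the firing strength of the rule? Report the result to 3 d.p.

firing strength: ¬clear=1−0.79=0.21, cool=0.77; AND[a·b] → w = 0.1617

0.162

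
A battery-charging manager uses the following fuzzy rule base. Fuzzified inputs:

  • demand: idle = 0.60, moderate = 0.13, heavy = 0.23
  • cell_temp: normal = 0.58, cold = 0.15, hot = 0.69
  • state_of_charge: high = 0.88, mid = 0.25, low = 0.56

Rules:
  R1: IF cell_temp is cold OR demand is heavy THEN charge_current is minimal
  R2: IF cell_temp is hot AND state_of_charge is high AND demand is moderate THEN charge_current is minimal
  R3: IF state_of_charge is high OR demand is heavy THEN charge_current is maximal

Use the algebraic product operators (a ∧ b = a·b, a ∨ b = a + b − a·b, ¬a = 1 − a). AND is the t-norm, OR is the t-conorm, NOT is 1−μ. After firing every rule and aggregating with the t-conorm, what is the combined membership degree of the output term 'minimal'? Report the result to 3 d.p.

R1: cold=0.15, heavy=0.23; OR[a + b − a·b] → w = 0.3455
R2: hot=0.69, high=0.88, moderate=0.13; AND[a·b] → w = 0.0789
R3: high=0.88, heavy=0.23; OR[a + b − a·b] → w = 0.9076
Rules with consequent 'minimal': {R1, R2} → strengths 0.3455, 0.0789
Aggregate via t-conorm [a + b − a·b]: 0.3972

0.397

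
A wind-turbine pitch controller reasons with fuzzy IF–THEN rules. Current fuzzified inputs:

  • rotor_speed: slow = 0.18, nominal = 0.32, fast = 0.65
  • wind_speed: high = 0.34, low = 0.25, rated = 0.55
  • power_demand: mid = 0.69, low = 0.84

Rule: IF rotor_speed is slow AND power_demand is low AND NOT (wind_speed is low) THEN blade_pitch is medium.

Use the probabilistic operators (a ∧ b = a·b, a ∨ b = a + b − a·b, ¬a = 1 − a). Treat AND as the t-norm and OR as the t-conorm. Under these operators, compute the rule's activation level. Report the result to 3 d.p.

0.113

firing strength: slow=0.18, low=0.84, ¬low=1−0.25=0.75; AND[a·b] → w = 0.1134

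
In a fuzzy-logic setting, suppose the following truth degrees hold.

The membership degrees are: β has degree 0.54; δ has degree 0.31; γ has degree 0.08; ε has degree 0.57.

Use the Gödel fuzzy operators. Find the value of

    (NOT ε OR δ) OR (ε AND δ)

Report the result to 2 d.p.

0.43

NOT ε = 1 − 0.57 = 0.43
NOT ε OR δ = max(a, b) on (0.43, 0.31) = 0.43
ε AND δ = min(a, b) on (0.57, 0.31) = 0.31
(NOT ε OR δ) OR (ε AND δ) = max(a, b) on (0.43, 0.31) = 0.43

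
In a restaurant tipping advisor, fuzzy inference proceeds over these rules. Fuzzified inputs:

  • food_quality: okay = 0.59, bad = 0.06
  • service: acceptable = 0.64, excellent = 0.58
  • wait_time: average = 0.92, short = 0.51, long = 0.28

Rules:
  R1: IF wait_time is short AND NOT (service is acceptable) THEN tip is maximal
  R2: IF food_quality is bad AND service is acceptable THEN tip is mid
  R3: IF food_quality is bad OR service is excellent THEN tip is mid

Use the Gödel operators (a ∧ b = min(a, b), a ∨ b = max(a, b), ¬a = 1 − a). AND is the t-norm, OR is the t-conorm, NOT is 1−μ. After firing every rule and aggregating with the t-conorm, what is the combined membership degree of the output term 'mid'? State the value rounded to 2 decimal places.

0.58

R1: short=0.51, ¬acceptable=1−0.64=0.36; AND[min(a, b)] → w = 0.36
R2: bad=0.06, acceptable=0.64; AND[min(a, b)] → w = 0.06
R3: bad=0.06, excellent=0.58; OR[max(a, b)] → w = 0.58
Rules with consequent 'mid': {R2, R3} → strengths 0.06, 0.58
Aggregate via t-conorm [max(a, b)]: 0.58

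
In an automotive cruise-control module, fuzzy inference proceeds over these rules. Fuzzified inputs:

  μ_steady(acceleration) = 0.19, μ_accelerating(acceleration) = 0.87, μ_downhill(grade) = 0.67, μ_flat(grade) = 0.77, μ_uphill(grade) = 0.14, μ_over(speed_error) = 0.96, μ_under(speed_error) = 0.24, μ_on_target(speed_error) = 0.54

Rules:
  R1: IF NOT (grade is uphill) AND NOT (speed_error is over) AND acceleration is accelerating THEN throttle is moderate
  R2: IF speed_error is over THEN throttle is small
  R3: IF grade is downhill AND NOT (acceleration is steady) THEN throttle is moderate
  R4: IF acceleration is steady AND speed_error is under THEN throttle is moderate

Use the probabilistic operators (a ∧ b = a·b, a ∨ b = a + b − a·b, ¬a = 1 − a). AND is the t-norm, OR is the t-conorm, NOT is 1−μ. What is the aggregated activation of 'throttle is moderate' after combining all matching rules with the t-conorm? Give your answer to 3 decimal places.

R1: ¬uphill=1−0.14=0.86, ¬over=1−0.96=0.04, accelerating=0.87; AND[a·b] → w = 0.0299
R2: over=0.96 → w = 0.9600
R3: downhill=0.67, ¬steady=1−0.19=0.81; AND[a·b] → w = 0.5427
R4: steady=0.19, under=0.24; AND[a·b] → w = 0.0456
Rules with consequent 'moderate': {R1, R3, R4} → strengths 0.0299, 0.5427, 0.0456
Aggregate via t-conorm [a + b − a·b]: 0.5766

0.577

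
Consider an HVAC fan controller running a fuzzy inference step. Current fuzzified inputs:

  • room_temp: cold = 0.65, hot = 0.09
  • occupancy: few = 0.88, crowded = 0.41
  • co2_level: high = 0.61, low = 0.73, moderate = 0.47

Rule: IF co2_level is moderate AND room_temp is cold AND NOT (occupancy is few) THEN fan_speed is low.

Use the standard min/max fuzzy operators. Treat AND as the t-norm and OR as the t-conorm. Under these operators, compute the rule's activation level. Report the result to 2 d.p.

firing strength: moderate=0.47, cold=0.65, ¬few=1−0.88=0.12; AND[min(a, b)] → w = 0.12

0.12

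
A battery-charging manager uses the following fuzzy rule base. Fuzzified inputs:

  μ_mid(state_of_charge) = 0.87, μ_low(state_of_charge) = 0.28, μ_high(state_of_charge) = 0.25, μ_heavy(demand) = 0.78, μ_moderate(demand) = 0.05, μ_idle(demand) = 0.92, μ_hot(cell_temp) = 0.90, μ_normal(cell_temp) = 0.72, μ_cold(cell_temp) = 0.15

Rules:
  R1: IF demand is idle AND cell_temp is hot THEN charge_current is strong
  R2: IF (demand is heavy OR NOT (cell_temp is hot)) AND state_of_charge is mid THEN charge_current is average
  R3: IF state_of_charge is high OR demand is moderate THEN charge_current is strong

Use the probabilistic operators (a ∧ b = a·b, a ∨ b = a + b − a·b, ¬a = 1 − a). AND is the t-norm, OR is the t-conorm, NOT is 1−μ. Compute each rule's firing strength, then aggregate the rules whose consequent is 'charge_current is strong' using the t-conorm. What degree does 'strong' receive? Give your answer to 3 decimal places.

0.877

R1: idle=0.92, hot=0.90; AND[a·b] → w = 0.8280
R2: (heavy=0.78 OR ¬hot=1−0.90=0.10) = 0.8020; AND[a·b] with mid=0.87 → w = 0.6977
R3: high=0.25, moderate=0.05; OR[a + b − a·b] → w = 0.2875
Rules with consequent 'strong': {R1, R3} → strengths 0.8280, 0.2875
Aggregate via t-conorm [a + b − a·b]: 0.8774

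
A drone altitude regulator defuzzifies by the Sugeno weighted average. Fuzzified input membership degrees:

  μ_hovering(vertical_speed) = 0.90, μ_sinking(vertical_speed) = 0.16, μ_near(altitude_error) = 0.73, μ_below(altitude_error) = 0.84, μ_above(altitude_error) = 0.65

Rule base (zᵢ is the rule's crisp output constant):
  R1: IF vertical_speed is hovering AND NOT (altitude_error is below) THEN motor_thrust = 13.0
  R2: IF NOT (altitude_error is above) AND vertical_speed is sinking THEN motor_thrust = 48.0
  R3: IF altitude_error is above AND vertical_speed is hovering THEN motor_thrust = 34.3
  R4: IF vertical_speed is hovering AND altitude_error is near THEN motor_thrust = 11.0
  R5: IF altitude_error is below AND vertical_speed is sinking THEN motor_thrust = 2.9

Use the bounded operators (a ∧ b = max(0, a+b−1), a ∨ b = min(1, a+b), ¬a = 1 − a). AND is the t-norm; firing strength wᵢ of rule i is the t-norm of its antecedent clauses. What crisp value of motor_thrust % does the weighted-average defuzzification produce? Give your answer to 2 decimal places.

R1 (z=13.0): hovering=0.90, ¬below=1−0.84=0.16; AND[max(0, a+b−1)] → w = 0.06
R2 (z=48.0): ¬above=1−0.65=0.35, sinking=0.16; AND[max(0, a+b−1)] → w = 0.00
R3 (z=34.3): above=0.65, hovering=0.90; AND[max(0, a+b−1)] → w = 0.55
R4 (z=11.0): hovering=0.90, near=0.73; AND[max(0, a+b−1)] → w = 0.63
R5 (z=2.9): below=0.84, sinking=0.16; AND[max(0, a+b−1)] → w = 0.00
Weighted average = (0.06·13.0 + 0.00·48.0 + 0.55·34.3 + 0.63·11.0 + 0.00·2.9) / (0.06 + 0.00 + 0.55 + 0.63 + 0.00)
  = 26.5750 / 1.2400 = 21.43

21.43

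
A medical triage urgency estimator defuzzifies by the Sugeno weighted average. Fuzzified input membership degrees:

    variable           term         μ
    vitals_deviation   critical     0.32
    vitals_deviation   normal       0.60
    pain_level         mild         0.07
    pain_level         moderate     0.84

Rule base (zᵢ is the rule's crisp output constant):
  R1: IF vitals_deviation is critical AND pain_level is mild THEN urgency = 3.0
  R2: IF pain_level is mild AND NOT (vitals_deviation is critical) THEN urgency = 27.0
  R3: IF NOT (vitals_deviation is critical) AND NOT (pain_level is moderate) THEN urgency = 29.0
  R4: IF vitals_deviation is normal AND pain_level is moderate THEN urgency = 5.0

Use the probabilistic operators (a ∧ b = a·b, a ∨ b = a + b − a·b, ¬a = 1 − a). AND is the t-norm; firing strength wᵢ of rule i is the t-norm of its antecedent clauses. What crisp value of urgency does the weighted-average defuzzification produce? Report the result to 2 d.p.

10.29

R1 (z=3.0): critical=0.32, mild=0.07; AND[a·b] → w = 0.0224
R2 (z=27.0): mild=0.07, ¬critical=1−0.32=0.68; AND[a·b] → w = 0.0476
R3 (z=29.0): ¬critical=1−0.32=0.68, ¬moderate=1−0.84=0.16; AND[a·b] → w = 0.1088
R4 (z=5.0): normal=0.60, moderate=0.84; AND[a·b] → w = 0.5040
Weighted average = (0.0224·3.0 + 0.0476·27.0 + 0.1088·29.0 + 0.5040·5.0) / (0.0224 + 0.0476 + 0.1088 + 0.5040)
  = 7.0276 / 0.6828 = 10.29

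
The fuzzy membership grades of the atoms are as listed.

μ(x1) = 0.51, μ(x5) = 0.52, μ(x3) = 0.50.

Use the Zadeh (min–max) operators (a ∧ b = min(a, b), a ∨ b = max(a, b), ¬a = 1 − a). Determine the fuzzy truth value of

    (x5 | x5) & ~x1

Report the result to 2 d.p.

0.49

x5 | x5 = max(a, b) on (0.52, 0.52) = 0.52
~x1 = 1 − 0.51 = 0.49
(x5 | x5) & ~x1 = min(a, b) on (0.52, 0.49) = 0.49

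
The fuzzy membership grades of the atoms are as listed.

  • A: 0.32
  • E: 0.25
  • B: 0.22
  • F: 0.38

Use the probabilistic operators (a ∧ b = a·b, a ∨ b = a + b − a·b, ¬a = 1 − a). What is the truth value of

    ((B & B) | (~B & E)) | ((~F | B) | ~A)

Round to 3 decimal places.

B & B = a·b on (0.2200, 0.2200) = 0.0484
~B = 1 − 0.2200 = 0.7800
~B & E = a·b on (0.7800, 0.2500) = 0.1950
(B & B) | (~B & E) = a + b − a·b on (0.0484, 0.1950) = 0.2340
~F = 1 − 0.3800 = 0.6200
~F | B = a + b − a·b on (0.6200, 0.2200) = 0.7036
~A = 1 − 0.3200 = 0.6800
(~F | B) | ~A = a + b − a·b on (0.7036, 0.6800) = 0.9052
((B & B) | (~B & E)) | ((~F | B) | ~A) = a + b − a·b on (0.2340, 0.9052) = 0.9273

0.927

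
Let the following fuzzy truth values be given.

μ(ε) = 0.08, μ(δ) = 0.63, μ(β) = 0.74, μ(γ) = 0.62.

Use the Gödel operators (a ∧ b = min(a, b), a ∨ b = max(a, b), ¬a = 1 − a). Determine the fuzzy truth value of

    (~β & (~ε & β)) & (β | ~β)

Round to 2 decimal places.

0.26

~β = 1 − 0.74 = 0.26
~ε = 1 − 0.08 = 0.92
~ε & β = min(a, b) on (0.92, 0.74) = 0.74
~β & (~ε & β) = min(a, b) on (0.26, 0.74) = 0.26
~β = 1 − 0.74 = 0.26
β | ~β = max(a, b) on (0.74, 0.26) = 0.74
(~β & (~ε & β)) & (β | ~β) = min(a, b) on (0.26, 0.74) = 0.26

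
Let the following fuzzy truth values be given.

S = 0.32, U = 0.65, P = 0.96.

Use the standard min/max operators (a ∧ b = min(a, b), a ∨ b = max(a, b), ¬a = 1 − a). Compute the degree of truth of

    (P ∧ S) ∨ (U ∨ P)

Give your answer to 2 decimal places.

P ∧ S = min(a, b) on (0.96, 0.32) = 0.32
U ∨ P = max(a, b) on (0.65, 0.96) = 0.96
(P ∧ S) ∨ (U ∨ P) = max(a, b) on (0.32, 0.96) = 0.96

0.96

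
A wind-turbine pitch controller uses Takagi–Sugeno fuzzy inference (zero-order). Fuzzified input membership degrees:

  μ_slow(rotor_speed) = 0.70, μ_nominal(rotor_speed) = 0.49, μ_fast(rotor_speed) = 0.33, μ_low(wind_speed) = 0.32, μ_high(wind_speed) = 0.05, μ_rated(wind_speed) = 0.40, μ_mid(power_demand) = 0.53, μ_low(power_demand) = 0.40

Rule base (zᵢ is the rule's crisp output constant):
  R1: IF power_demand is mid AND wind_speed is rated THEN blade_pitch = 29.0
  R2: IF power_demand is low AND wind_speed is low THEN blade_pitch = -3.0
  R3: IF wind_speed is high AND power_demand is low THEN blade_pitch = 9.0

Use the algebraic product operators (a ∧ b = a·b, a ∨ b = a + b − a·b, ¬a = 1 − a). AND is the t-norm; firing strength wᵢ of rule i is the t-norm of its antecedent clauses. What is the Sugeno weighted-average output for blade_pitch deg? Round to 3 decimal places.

16.511

R1 (z=29.0): mid=0.53, rated=0.40; AND[a·b] → w = 0.2120
R2 (z=-3.0): low=0.40, low=0.32; AND[a·b] → w = 0.1280
R3 (z=9.0): high=0.05, low=0.40; AND[a·b] → w = 0.0200
Weighted average = (0.2120·29.0 + 0.1280·-3.0 + 0.0200·9.0) / (0.2120 + 0.1280 + 0.0200)
  = 5.9440 / 0.3600 = 16.511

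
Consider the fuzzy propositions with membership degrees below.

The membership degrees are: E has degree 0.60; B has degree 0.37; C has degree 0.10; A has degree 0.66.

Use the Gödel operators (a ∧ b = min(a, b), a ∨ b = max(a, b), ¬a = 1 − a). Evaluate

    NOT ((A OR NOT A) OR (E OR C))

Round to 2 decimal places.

NOT A = 1 − 0.66 = 0.34
A OR NOT A = max(a, b) on (0.66, 0.34) = 0.66
E OR C = max(a, b) on (0.60, 0.10) = 0.60
(A OR NOT A) OR (E OR C) = max(a, b) on (0.66, 0.60) = 0.66
NOT ((A OR NOT A) OR (E OR C)) = 1 − 0.66 = 0.34

0.34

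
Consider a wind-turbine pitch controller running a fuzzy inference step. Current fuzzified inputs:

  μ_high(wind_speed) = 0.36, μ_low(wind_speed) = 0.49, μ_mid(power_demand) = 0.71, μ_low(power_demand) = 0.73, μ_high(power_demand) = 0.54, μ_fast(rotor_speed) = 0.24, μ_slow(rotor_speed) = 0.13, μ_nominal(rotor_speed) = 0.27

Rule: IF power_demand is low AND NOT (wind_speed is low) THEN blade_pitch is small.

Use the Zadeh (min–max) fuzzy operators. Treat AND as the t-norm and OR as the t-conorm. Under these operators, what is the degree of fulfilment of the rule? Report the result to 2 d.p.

firing strength: low=0.73, ¬low=1−0.49=0.51; AND[min(a, b)] → w = 0.51

0.51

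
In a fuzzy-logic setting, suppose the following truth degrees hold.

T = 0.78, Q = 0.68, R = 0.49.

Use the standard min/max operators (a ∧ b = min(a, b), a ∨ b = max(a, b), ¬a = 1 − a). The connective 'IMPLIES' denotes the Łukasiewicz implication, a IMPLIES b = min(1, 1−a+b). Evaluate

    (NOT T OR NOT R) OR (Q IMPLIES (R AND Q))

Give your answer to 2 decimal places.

NOT T = 1 − 0.78 = 0.22
NOT R = 1 − 0.49 = 0.51
NOT T OR NOT R = max(a, b) on (0.22, 0.51) = 0.51
R AND Q = min(a, b) on (0.49, 0.68) = 0.49
Q IMPLIES (R AND Q)  [Łukasiewicz: min(1, 1−a+b)] with a=0.68, b=0.49 → 0.81
(NOT T OR NOT R) OR (Q IMPLIES (R AND Q)) = max(a, b) on (0.51, 0.81) = 0.81

0.81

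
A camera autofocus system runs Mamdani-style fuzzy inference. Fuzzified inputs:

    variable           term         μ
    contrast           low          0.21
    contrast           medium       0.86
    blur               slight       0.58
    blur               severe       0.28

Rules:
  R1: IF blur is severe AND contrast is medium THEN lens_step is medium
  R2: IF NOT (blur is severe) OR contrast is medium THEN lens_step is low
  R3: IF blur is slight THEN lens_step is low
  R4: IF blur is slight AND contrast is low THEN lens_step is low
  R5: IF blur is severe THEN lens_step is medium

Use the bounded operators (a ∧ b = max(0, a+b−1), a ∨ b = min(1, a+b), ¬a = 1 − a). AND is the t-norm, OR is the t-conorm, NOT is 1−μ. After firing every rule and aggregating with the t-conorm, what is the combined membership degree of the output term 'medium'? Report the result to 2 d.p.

0.42

R1: severe=0.28, medium=0.86; AND[max(0, a+b−1)] → w = 0.14
R2: ¬severe=1−0.28=0.72, medium=0.86; OR[min(1, a+b)] → w = 1.00
R3: slight=0.58 → w = 0.58
R4: slight=0.58, low=0.21; AND[max(0, a+b−1)] → w = 0.00
R5: severe=0.28 → w = 0.28
Rules with consequent 'medium': {R1, R5} → strengths 0.14, 0.28
Aggregate via t-conorm [min(1, a+b)]: 0.42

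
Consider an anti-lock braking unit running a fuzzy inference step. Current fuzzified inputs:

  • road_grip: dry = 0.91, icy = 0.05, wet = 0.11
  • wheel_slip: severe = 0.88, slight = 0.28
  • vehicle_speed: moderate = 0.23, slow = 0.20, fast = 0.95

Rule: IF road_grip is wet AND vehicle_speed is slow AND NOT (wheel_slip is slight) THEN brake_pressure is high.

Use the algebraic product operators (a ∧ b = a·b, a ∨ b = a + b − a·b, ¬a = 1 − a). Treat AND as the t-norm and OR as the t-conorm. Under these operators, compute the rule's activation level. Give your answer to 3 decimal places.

firing strength: wet=0.11, slow=0.20, ¬slight=1−0.28=0.72; AND[a·b] → w = 0.0158

0.016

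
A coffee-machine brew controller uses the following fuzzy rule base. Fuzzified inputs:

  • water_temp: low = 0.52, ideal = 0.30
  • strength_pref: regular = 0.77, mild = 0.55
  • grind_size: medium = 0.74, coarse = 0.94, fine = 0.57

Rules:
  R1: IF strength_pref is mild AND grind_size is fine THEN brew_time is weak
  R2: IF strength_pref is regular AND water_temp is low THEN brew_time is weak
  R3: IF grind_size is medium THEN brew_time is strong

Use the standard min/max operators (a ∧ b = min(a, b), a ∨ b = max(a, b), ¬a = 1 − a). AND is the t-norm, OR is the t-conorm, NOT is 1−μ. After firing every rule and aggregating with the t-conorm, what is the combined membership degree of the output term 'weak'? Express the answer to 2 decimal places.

R1: mild=0.55, fine=0.57; AND[min(a, b)] → w = 0.55
R2: regular=0.77, low=0.52; AND[min(a, b)] → w = 0.52
R3: medium=0.74 → w = 0.74
Rules with consequent 'weak': {R1, R2} → strengths 0.55, 0.52
Aggregate via t-conorm [max(a, b)]: 0.55

0.55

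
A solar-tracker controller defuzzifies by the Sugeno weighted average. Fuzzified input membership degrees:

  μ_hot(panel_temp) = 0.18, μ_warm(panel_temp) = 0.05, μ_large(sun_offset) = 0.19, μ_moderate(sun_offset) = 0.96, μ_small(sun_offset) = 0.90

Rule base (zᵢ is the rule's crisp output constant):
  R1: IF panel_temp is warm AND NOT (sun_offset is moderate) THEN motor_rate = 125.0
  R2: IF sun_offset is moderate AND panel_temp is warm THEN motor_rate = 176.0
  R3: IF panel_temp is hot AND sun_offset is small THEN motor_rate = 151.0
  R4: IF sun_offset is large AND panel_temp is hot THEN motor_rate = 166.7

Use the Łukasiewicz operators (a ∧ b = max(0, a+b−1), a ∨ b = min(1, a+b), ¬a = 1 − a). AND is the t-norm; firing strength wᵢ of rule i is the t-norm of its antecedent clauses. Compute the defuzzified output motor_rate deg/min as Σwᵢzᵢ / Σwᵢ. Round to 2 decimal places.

153.78

R1 (z=125.0): warm=0.05, ¬moderate=1−0.96=0.04; AND[max(0, a+b−1)] → w = 0.00
R2 (z=176.0): moderate=0.96, warm=0.05; AND[max(0, a+b−1)] → w = 0.01
R3 (z=151.0): hot=0.18, small=0.90; AND[max(0, a+b−1)] → w = 0.08
R4 (z=166.7): large=0.19, hot=0.18; AND[max(0, a+b−1)] → w = 0.00
Weighted average = (0.00·125.0 + 0.01·176.0 + 0.08·151.0 + 0.00·166.7) / (0.00 + 0.01 + 0.08 + 0.00)
  = 13.8400 / 0.0900 = 153.78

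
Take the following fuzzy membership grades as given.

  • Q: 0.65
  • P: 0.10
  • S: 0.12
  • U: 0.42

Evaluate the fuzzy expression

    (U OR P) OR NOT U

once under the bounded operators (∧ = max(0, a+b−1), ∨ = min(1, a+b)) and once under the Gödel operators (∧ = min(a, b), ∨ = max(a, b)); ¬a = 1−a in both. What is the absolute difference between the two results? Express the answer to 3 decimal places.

0.420

Under bounded:
  U OR P = min(1, a+b) on (0.42, 0.10) = 0.52
  NOT U = 1 − 0.42 = 0.58
  (U OR P) OR NOT U = min(1, a+b) on (0.52, 0.58) = 1.00
  → value = 1.0000
Under Gödel:
  U OR P = max(a, b) on (0.42, 0.10) = 0.42
  NOT U = 1 − 0.42 = 0.58
  (U OR P) OR NOT U = max(a, b) on (0.42, 0.58) = 0.58
  → value = 0.5800
|1.0000 − 0.5800| = 0.420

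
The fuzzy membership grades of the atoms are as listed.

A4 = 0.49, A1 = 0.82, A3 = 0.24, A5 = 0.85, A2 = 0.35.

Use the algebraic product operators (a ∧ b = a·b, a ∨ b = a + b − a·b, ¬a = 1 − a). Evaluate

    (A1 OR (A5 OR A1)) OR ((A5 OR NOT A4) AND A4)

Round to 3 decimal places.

0.997

A5 OR A1 = a + b − a·b on (0.8500, 0.8200) = 0.9730
A1 OR (A5 OR A1) = a + b − a·b on (0.8200, 0.9730) = 0.9951
NOT A4 = 1 − 0.4900 = 0.5100
A5 OR NOT A4 = a + b − a·b on (0.8500, 0.5100) = 0.9265
(A5 OR NOT A4) AND A4 = a·b on (0.9265, 0.4900) = 0.4540
(A1 OR (A5 OR A1)) OR ((A5 OR NOT A4) AND A4) = a + b − a·b on (0.9951, 0.4540) = 0.9973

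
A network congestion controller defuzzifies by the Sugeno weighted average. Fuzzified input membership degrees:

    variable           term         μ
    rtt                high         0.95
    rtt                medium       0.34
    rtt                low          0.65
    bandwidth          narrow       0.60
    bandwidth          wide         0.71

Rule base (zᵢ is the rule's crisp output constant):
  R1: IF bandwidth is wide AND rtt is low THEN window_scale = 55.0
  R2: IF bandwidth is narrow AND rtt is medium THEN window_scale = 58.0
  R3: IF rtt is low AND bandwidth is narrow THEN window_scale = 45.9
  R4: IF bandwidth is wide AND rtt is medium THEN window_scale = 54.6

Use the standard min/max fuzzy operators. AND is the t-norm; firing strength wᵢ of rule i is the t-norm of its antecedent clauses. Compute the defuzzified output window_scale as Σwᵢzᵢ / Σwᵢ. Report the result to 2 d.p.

52.63

R1 (z=55.0): wide=0.71, low=0.65; AND[min(a, b)] → w = 0.65
R2 (z=58.0): narrow=0.60, medium=0.34; AND[min(a, b)] → w = 0.34
R3 (z=45.9): low=0.65, narrow=0.60; AND[min(a, b)] → w = 0.60
R4 (z=54.6): wide=0.71, medium=0.34; AND[min(a, b)] → w = 0.34
Weighted average = (0.65·55.0 + 0.34·58.0 + 0.60·45.9 + 0.34·54.6) / (0.65 + 0.34 + 0.60 + 0.34)
  = 101.5740 / 1.9300 = 52.63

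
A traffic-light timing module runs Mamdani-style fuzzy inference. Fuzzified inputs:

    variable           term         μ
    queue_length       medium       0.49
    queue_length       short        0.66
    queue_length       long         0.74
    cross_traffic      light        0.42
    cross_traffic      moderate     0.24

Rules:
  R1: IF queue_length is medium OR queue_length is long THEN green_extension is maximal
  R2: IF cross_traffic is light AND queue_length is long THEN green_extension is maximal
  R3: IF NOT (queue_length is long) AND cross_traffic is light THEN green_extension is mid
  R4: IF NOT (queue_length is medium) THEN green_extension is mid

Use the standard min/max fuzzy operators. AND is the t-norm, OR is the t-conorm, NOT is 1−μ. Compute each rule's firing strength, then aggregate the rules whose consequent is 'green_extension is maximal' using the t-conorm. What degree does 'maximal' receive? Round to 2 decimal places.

R1: medium=0.49, long=0.74; OR[max(a, b)] → w = 0.74
R2: light=0.42, long=0.74; AND[min(a, b)] → w = 0.42
R3: ¬long=1−0.74=0.26, light=0.42; AND[min(a, b)] → w = 0.26
R4: ¬medium=1−0.49=0.51 → w = 0.51
Rules with consequent 'maximal': {R1, R2} → strengths 0.74, 0.42
Aggregate via t-conorm [max(a, b)]: 0.74

0.74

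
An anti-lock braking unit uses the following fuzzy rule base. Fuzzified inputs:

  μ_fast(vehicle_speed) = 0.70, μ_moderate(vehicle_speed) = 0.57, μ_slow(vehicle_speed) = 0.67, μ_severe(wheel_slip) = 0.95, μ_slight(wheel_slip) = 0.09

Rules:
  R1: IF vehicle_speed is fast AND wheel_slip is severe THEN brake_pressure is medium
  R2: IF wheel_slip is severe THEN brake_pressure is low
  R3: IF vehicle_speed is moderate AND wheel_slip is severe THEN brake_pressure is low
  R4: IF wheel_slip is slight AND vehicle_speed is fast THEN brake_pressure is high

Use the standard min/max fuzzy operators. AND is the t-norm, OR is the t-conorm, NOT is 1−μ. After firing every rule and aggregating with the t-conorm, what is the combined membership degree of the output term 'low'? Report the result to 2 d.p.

R1: fast=0.70, severe=0.95; AND[min(a, b)] → w = 0.70
R2: severe=0.95 → w = 0.95
R3: moderate=0.57, severe=0.95; AND[min(a, b)] → w = 0.57
R4: slight=0.09, fast=0.70; AND[min(a, b)] → w = 0.09
Rules with consequent 'low': {R2, R3} → strengths 0.95, 0.57
Aggregate via t-conorm [max(a, b)]: 0.95

0.95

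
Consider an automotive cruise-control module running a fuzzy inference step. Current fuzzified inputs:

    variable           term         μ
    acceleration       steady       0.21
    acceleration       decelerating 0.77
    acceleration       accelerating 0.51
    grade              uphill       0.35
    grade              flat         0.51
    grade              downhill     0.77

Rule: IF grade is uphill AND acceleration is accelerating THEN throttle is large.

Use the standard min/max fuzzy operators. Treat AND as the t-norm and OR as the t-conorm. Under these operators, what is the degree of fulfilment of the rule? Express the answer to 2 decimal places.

0.35

firing strength: uphill=0.35, accelerating=0.51; AND[min(a, b)] → w = 0.35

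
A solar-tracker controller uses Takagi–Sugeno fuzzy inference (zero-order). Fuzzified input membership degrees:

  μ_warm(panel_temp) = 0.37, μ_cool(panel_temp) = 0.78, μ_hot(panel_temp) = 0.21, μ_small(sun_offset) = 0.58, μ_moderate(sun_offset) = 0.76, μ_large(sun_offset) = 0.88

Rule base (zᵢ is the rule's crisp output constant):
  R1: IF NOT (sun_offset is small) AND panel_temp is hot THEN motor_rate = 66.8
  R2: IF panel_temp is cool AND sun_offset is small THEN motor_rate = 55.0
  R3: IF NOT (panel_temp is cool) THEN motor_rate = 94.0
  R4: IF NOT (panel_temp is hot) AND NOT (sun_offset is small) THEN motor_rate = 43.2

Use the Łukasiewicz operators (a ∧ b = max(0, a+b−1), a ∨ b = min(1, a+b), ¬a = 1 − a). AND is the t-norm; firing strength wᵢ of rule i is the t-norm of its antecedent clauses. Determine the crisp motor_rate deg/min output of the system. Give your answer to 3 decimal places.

R1 (z=66.8): ¬small=1−0.58=0.42, hot=0.21; AND[max(0, a+b−1)] → w = 0.00
R2 (z=55.0): cool=0.78, small=0.58; AND[max(0, a+b−1)] → w = 0.36
R3 (z=94.0): ¬cool=1−0.78=0.22 → w = 0.22
R4 (z=43.2): ¬hot=1−0.21=0.79, ¬small=1−0.58=0.42; AND[max(0, a+b−1)] → w = 0.21
Weighted average = (0.00·66.8 + 0.36·55.0 + 0.22·94.0 + 0.21·43.2) / (0.00 + 0.36 + 0.22 + 0.21)
  = 49.5520 / 0.7900 = 62.724

62.724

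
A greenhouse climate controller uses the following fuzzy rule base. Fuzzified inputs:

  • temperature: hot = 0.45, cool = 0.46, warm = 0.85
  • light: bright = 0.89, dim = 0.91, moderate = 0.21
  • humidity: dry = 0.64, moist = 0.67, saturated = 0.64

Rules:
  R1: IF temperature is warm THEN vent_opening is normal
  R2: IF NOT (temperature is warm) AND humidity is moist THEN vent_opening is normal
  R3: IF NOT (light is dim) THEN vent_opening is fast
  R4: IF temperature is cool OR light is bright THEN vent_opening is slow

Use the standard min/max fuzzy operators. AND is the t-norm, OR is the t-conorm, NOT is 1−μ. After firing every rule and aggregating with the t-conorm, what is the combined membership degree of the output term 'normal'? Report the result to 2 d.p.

R1: warm=0.85 → w = 0.85
R2: ¬warm=1−0.85=0.15, moist=0.67; AND[min(a, b)] → w = 0.15
R3: ¬dim=1−0.91=0.09 → w = 0.09
R4: cool=0.46, bright=0.89; OR[max(a, b)] → w = 0.89
Rules with consequent 'normal': {R1, R2} → strengths 0.85, 0.15
Aggregate via t-conorm [max(a, b)]: 0.85

0.85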